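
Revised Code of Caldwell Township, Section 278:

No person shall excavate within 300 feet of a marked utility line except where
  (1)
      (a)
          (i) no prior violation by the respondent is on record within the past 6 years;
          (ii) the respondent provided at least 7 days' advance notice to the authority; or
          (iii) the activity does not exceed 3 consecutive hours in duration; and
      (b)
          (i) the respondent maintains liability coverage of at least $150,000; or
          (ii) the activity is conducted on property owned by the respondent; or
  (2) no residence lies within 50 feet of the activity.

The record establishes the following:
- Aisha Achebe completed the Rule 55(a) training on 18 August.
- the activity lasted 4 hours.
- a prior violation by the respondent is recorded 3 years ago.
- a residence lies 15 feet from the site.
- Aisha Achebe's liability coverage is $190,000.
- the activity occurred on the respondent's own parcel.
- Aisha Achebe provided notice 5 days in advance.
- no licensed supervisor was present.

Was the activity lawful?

No — unlawful.

(i) no prior violation — fails.
(ii) ≥7 days' notice — not satisfied.
(iii) ≤ 3 hrs duration — fails.
(a): F OR F OR F → false.
(i) coverage ≥ $150,000 — met.
(ii) own property — holds.
So (b) is satisfied (T OR T).
So (1) is not satisfied (F AND T).
(2) no residence in 50 ft — not satisfied.
So Overall is not satisfied (F OR F).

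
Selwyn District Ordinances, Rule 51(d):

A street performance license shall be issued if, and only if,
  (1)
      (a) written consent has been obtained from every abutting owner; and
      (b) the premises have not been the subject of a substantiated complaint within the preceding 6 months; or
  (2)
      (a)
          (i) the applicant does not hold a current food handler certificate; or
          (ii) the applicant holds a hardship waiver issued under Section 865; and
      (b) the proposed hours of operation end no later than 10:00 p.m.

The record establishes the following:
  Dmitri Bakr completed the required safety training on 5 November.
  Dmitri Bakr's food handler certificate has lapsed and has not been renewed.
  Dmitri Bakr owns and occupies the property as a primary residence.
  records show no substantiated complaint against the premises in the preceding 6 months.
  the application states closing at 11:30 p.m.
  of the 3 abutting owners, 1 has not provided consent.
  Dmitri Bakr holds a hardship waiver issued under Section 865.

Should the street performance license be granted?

(a) all abutters consent — not satisfied.
(b) no complaint in 6 mo. — holds.
(1): F AND T → false.
(i) not (food handler cert.) — satisfied.
(ii) hardship waiver — holds.
(a): T OR T → true.
(b) closes by 10 p.m. — fails.
(2): T AND F → false.
So Overall is not satisfied (F OR F).

No — denied.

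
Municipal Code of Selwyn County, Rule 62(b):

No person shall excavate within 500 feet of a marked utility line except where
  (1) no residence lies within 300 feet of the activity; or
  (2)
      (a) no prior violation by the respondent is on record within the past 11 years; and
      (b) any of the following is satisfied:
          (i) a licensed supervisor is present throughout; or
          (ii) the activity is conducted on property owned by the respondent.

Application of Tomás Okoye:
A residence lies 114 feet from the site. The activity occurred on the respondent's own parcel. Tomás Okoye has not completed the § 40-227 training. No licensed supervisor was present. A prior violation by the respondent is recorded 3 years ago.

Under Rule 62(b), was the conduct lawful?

(1) no residence in 300 ft — not satisfied.
(a) no prior violation — not satisfied.
(i) supervisor present — not met.
(ii) own property — satisfied.
(b): F OR T → true.
So (2) is not satisfied (F AND T).
Overall: F OR F → false.

No — unlawful.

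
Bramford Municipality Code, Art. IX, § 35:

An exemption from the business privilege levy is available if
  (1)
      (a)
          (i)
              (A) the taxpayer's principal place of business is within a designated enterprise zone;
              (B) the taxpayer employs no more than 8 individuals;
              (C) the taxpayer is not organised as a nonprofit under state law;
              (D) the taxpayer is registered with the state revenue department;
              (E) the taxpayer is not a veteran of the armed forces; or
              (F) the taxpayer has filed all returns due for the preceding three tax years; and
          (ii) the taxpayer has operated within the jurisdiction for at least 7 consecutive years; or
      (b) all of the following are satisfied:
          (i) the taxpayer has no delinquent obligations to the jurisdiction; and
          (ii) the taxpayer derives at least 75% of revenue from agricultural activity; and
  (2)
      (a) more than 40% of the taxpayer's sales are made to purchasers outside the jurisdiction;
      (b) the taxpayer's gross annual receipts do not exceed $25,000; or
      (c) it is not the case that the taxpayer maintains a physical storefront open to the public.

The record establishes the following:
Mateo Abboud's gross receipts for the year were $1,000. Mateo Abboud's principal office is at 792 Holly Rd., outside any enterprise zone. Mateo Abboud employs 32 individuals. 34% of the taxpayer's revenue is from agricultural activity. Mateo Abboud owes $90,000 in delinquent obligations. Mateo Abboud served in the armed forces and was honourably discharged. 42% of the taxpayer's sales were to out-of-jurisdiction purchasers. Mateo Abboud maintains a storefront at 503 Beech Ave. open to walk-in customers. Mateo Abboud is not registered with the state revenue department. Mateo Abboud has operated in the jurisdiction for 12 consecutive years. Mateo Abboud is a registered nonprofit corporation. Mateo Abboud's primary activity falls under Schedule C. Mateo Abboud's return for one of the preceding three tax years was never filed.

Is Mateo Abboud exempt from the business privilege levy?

No — not exempt.

(A) in enterprise zone — not satisfied.
(B) ≤ 8 employees — not satisfied.
(C) not (nonprofit) — not met.
(D) state-registered — not met.
(E) not (veteran) — fails.
(F) returns current — not satisfied.
(i) = F OR F OR F OR F OR F OR F = false.
(ii) ≥ 7 yrs in jurisdiction — satisfied.
(a): F AND T → false.
(i) no delinquency — not satisfied.
(ii) ≥75% agricultural — fails.
(b): F AND F → false.
(1) = F OR F = false.
(a) >40% out-of-jur. sales — holds.
(b) receipts ≤ $25,000 — satisfied.
(c) not (has storefront) — not satisfied.
(2): T OR T OR F → true.
Overall = F AND T = false.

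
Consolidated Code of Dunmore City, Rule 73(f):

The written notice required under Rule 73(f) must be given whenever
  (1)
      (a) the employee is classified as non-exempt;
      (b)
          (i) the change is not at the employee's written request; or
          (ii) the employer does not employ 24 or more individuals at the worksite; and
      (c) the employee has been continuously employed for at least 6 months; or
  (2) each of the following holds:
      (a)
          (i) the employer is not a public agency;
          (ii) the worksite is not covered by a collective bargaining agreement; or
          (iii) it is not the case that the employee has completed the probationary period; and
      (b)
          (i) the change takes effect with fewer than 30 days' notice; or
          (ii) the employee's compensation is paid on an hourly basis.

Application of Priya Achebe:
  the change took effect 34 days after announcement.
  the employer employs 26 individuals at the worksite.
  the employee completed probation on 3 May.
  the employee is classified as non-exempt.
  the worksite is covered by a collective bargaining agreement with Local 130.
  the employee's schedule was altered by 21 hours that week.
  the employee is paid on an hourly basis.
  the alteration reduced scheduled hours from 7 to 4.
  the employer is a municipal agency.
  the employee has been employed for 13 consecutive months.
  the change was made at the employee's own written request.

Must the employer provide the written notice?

(a) non-exempt — holds.
(i) not employee-requested — not satisfied.
(ii) not (≥ 24 at site) — fails.
(b) = F OR F = false.
(c) tenure ≥ 6 mo. — holds.
(1): T AND F AND T → false.
(i) not (public agency) — not met.
(ii) no CBA — not met.
(iii) not (past probation) — fails.
So (a) is not satisfied (F OR F OR F).
(i) < 30 days' notice — not met.
(ii) hourly-paid — met.
So (b) is satisfied (F OR T).
So (2) is not satisfied (F AND T).
Overall = F OR F = false.

No — not required.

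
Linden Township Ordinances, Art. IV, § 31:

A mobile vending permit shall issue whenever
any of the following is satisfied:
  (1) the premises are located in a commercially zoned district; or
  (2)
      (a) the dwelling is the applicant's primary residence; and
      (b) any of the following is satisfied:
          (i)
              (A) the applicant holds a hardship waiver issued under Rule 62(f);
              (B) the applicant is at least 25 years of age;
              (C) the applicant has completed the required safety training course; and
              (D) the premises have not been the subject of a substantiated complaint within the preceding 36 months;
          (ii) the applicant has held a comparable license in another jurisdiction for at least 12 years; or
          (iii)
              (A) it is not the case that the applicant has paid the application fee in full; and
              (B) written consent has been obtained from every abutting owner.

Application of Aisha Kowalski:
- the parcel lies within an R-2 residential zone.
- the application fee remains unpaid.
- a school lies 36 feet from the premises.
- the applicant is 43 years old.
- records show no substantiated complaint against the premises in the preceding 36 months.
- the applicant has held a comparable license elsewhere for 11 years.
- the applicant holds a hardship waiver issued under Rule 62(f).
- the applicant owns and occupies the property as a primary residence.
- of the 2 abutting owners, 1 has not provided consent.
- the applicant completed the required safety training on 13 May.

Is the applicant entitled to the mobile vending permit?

Yes — granted.

(1) commercially zoned — not met.
(a) primary residence — satisfied.
(A) hardship waiver — satisfied.
(B) age ≥ 25 — satisfied.
(C) safety training — satisfied.
(D) no complaint in 36 mo. — met.
(i): T AND T AND T AND T → true.
(ii) prior license ≥ 12 yr — fails.
(A) not (fee paid) — satisfied.
(B) all abutters consent — not satisfied.
So (iii) is not satisfied (T AND F).
(b) = T OR F OR F = true.
So (2) is satisfied (T AND T).
Overall = F OR T = true.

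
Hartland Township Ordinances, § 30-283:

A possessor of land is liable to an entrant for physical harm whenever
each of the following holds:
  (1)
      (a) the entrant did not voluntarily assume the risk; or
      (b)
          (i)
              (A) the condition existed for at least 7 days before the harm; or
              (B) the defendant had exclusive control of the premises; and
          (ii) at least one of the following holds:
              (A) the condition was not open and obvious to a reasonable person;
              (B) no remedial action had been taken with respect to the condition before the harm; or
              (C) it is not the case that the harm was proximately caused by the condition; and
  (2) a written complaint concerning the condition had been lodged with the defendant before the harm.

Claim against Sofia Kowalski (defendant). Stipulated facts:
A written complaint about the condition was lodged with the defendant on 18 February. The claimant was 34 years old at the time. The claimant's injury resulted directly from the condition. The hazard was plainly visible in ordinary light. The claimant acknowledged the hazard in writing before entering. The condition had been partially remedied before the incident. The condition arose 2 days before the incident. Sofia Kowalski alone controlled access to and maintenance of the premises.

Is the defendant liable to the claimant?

(a) no assumed risk — fails.
(A) condition ≥7 days old — fails.
(B) exclusive control — satisfied.
So (i) is satisfied (F OR T).
(A) not open/obvious — fails.
(B) no remedial action — fails.
(C) not (proximate cause) — fails.
(ii): F OR F OR F → false.
So (b) is not satisfied (T AND F).
(1): F OR F → false.
(2) complaint lodged — satisfied.
So Overall is not satisfied (F AND T).

No — not liable.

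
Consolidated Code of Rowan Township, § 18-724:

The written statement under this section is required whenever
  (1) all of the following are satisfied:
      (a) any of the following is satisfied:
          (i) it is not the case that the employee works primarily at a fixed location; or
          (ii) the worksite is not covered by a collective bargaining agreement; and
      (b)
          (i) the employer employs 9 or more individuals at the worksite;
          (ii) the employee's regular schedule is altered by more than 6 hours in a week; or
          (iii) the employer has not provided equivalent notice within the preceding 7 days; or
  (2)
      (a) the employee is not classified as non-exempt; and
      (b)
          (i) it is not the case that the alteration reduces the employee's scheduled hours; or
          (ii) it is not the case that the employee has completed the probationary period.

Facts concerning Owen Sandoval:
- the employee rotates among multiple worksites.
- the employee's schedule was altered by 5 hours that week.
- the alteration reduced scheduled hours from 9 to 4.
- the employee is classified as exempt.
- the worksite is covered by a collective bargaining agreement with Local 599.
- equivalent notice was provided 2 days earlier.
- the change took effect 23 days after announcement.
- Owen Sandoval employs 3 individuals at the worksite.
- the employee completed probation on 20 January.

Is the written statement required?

(i) not (fixed location) — holds.
(ii) no CBA — not met.
(a) = T OR F = true.
(i) ≥ 9 at site — not met.
(ii) schedule shift > 6h — not met.
(iii) no recent notice — not satisfied.
(b): F OR F OR F → false.
So (1) is not satisfied (T AND F).
(a) not (non-exempt) — satisfied.
(i) not (hours reduced) — not satisfied.
(ii) not (past probation) — not met.
(b): F OR F → false.
(2) = T AND F = false.
Overall: F OR F → false.

No — not required.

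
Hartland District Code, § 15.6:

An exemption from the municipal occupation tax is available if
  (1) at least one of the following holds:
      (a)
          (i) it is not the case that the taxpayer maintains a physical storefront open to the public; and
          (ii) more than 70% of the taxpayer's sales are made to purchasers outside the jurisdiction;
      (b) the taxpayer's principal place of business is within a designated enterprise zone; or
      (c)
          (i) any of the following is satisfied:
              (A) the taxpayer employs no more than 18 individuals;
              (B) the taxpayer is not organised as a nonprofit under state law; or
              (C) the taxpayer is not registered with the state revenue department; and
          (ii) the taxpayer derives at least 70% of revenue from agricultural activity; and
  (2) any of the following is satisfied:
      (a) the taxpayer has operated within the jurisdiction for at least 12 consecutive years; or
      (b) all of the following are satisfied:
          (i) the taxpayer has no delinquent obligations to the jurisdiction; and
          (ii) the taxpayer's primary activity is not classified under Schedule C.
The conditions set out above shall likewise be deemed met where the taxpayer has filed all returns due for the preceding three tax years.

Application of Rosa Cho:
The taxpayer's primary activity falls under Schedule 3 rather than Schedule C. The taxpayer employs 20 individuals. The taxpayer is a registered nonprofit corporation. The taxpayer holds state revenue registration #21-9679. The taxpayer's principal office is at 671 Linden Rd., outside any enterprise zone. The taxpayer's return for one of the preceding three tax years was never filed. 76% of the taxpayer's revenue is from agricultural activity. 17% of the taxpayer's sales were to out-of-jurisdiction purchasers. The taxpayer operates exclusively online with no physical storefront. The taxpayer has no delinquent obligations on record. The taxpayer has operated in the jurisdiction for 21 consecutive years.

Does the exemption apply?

(i) not (has storefront) — met.
(ii) >70% out-of-jur. sales — not satisfied.
(a) = T AND F = false.
(b) in enterprise zone — not satisfied.
(A) ≤ 18 employees — not met.
(B) not (nonprofit) — not met.
(C) not (state-registered) — fails.
So (i) is not satisfied (F OR F OR F).
(ii) ≥70% agricultural — holds.
(c) = F AND T = false.
(1) = F OR F OR F = false.
(a) ≥ 12 yrs in jurisdiction — satisfied.
(i) no delinquency — holds.
(ii) not (Schedule C activity) — satisfied.
So (b) is satisfied (T AND T).
So (2) is satisfied (T OR T).
Overall = F AND T = false.
Exception (returns current) — not satisfied.
Result: main false OR exception false → false.

No — not exempt.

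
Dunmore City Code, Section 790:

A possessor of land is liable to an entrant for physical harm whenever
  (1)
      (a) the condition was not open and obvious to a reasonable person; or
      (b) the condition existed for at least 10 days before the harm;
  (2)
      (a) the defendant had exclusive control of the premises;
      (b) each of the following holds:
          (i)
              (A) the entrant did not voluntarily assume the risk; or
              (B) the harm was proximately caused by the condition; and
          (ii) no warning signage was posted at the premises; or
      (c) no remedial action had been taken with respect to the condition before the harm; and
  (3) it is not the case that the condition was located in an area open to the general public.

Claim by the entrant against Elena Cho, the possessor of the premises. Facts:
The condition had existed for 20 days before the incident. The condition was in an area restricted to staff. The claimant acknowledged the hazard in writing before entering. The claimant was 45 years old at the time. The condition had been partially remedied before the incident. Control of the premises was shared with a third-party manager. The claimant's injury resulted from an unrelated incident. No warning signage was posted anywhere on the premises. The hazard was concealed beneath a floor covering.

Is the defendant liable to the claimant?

No — not liable.

(a) not open/obvious — met.
(b) condition ≥10 days old — satisfied.
(1) = T OR T = true.
(a) exclusive control — not satisfied.
(A) no assumed risk — not met.
(B) proximate cause — fails.
(i) = F OR F = false.
(ii) no signage posted — holds.
So (b) is not satisfied (F AND T).
(c) no remedial action — not satisfied.
(2): F OR F OR F → false.
(3) not (public area) — holds.
Overall = T AND F AND T = false.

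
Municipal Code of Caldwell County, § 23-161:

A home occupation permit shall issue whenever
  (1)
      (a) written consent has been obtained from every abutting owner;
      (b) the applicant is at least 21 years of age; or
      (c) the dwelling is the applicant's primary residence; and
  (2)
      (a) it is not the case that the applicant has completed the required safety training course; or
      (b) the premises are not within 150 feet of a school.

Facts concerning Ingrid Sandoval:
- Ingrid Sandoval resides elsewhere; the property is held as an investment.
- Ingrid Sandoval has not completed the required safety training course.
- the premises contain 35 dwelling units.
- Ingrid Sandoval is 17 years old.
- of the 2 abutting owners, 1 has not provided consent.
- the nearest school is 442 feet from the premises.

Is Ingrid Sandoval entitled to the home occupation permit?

(a) all abutters consent — not satisfied.
(b) age ≥ 21 — fails.
(c) primary residence — fails.
(1) = F OR F OR F = false.
(a) not (safety training) — met.
(b) ≥150 ft from school — satisfied.
So (2) is satisfied (T OR T).
So Overall is not satisfied (F AND T).

No — denied.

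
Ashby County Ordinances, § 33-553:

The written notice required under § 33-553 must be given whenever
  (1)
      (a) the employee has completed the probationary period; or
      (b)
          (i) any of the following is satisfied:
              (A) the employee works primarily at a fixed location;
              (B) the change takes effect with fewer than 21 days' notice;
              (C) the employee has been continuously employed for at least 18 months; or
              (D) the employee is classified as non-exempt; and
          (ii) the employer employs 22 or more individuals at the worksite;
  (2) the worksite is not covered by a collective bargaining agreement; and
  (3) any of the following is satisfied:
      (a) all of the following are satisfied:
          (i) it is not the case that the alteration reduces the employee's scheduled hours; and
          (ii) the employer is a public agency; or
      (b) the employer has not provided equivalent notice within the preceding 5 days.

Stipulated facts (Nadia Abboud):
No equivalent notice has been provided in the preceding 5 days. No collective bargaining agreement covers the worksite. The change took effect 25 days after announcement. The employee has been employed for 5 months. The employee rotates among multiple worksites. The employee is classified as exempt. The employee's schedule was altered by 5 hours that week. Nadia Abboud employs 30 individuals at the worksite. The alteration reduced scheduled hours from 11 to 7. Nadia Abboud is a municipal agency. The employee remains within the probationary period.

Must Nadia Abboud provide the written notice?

(a) past probation — not satisfied.
(A) fixed location — fails.
(B) < 21 days' notice — not met.
(C) tenure ≥ 18 mo. — fails.
(D) non-exempt — fails.
(i) = F OR F OR F OR F = false.
(ii) ≥ 22 at site — satisfied.
(b): F AND T → false.
(1) = F OR F = false.
(2) no CBA — satisfied.
(i) not (hours reduced) — fails.
(ii) public agency — satisfied.
(a) = F AND T = false.
(b) no recent notice — holds.
So (3) is satisfied (F OR T).
Overall: F AND T AND T → false.

No — not required.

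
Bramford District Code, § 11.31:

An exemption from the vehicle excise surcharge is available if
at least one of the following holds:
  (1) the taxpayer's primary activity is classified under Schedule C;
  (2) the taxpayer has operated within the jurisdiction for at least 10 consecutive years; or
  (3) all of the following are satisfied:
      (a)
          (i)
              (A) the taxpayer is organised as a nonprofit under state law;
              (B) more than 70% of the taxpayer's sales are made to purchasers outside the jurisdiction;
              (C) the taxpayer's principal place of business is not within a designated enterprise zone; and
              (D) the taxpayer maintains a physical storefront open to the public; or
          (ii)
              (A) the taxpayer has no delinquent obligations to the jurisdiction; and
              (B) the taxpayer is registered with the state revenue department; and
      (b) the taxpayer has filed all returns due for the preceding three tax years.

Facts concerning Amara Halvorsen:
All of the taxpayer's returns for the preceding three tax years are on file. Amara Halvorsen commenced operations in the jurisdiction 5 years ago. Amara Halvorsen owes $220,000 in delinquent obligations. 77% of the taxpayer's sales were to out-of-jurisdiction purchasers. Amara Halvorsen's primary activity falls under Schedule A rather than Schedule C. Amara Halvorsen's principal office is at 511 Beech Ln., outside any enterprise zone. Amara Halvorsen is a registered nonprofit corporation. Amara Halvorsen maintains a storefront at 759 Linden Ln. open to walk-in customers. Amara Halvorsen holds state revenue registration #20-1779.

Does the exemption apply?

(1) Schedule C activity — not met.
(2) ≥ 10 yrs in jurisdiction — not satisfied.
(A) nonprofit — met.
(B) >70% out-of-jur. sales — satisfied.
(C) not (in enterprise zone) — satisfied.
(D) has storefront — met.
So (i) is satisfied (T AND T AND T AND T).
(A) no delinquency — fails.
(B) state-registered — holds.
(ii): F AND T → false.
(a) = T OR F = true.
(b) returns current — holds.
(3): T AND T → true.
So Overall is satisfied (F OR F OR T).

Yes — exempt.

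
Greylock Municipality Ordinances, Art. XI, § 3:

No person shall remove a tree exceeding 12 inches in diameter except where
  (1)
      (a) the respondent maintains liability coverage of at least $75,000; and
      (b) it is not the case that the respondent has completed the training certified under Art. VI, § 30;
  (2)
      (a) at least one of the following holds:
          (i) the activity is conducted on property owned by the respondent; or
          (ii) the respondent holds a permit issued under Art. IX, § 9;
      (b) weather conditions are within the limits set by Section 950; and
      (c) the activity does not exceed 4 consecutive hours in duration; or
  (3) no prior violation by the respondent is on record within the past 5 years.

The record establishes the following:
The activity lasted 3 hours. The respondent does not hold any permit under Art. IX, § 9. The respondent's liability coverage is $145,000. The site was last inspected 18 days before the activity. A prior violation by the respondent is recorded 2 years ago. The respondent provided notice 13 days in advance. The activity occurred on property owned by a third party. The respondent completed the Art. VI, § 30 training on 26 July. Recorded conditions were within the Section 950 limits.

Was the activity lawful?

No — unlawful.

(a) coverage ≥ $75,000 — satisfied.
(b) not (training certified) — not satisfied.
So (1) is not satisfied (T AND F).
(i) own property — not satisfied.
(ii) holds permit — fails.
(a): F OR F → false.
(b) weather ok — met.
(c) ≤ 4 hrs duration — holds.
(2) = F AND T AND T = false.
(3) no prior violation — not met.
Overall: F OR F OR F → false.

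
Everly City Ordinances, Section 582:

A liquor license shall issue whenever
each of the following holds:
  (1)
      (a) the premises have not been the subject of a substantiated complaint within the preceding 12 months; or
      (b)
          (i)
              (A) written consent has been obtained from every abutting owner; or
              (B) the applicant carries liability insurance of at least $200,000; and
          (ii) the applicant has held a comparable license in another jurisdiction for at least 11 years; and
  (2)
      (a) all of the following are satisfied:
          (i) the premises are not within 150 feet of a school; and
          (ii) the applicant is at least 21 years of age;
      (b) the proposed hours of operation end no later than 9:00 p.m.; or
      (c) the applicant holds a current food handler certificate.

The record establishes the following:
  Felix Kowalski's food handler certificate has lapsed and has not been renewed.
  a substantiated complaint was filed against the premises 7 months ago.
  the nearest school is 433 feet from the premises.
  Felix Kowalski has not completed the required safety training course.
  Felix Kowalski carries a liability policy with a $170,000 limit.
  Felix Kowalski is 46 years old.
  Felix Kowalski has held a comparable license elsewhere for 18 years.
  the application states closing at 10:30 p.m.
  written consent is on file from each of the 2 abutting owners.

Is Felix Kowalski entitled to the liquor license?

Yes — granted.

(a) no complaint in 12 mo. — fails.
(A) all abutters consent — holds.
(B) insurance ≥ $200,000 — not met.
(i) = T OR F = true.
(ii) prior license ≥ 11 yr — met.
So (b) is satisfied (T AND T).
So (1) is satisfied (F OR T).
(i) ≥150 ft from school — satisfied.
(ii) age ≥ 21 — met.
(a): T AND T → true.
(b) closes by 9 p.m. — not met.
(c) food handler cert. — fails.
(2): T OR F OR F → true.
Overall: T AND T → true.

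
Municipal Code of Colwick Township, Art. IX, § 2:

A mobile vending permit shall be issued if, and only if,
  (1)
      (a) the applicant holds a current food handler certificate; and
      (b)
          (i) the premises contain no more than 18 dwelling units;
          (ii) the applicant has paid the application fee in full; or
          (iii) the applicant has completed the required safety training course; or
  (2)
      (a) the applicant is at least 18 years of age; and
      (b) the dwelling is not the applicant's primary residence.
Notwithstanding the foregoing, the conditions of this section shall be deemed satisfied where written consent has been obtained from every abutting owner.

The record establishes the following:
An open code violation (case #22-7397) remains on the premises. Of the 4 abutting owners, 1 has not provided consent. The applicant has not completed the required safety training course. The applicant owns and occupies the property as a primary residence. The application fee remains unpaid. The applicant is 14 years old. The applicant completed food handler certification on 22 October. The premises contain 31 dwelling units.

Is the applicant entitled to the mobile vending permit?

(a) food handler cert. — met.
(i) ≤ 18 units — not satisfied.
(ii) fee paid — not met.
(iii) safety training — not met.
(b) = F OR F OR F = false.
(1): T AND F → false.
(a) age ≥ 18 — not met.
(b) not (primary residence) — not satisfied.
(2) = F AND F = false.
Overall = F OR F = false.
Exception (all abutters consent) — not satisfied.
Result: main false OR exception false → false.

No — denied.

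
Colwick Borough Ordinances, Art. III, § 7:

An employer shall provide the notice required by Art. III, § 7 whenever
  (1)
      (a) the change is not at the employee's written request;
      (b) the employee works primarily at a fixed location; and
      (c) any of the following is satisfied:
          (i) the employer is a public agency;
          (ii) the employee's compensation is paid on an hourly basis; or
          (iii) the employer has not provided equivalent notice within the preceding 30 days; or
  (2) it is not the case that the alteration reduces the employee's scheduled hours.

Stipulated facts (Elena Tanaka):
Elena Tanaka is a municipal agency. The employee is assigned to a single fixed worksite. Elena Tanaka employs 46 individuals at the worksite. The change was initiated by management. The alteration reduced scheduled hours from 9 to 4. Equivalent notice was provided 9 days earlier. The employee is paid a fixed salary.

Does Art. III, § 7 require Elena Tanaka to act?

(a) not employee-requested — met.
(b) fixed location — satisfied.
(i) public agency — satisfied.
(ii) hourly-paid — not met.
(iii) no recent notice — not met.
(c) = T OR F OR F = true.
(1): T AND T AND T → true.
(2) not (hours reduced) — fails.
Overall = T OR F = true.

Yes — required.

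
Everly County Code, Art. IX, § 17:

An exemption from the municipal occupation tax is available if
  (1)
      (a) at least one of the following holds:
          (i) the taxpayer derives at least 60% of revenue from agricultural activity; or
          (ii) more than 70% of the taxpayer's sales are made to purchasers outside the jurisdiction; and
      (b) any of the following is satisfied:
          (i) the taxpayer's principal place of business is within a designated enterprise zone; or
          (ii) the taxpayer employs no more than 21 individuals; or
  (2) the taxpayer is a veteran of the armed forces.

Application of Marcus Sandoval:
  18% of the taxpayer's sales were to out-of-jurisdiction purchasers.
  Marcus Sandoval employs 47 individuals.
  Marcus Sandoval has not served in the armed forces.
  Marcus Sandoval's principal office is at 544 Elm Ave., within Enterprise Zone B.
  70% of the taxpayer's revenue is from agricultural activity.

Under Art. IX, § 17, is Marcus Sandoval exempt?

Yes — exempt.

(i) ≥60% agricultural — met.
(ii) >70% out-of-jur. sales — fails.
(a): T OR F → true.
(i) in enterprise zone — holds.
(ii) ≤ 21 employees — not met.
So (b) is satisfied (T OR F).
So (1) is satisfied (T AND T).
(2) veteran — not met.
So Overall is satisfied (T OR F).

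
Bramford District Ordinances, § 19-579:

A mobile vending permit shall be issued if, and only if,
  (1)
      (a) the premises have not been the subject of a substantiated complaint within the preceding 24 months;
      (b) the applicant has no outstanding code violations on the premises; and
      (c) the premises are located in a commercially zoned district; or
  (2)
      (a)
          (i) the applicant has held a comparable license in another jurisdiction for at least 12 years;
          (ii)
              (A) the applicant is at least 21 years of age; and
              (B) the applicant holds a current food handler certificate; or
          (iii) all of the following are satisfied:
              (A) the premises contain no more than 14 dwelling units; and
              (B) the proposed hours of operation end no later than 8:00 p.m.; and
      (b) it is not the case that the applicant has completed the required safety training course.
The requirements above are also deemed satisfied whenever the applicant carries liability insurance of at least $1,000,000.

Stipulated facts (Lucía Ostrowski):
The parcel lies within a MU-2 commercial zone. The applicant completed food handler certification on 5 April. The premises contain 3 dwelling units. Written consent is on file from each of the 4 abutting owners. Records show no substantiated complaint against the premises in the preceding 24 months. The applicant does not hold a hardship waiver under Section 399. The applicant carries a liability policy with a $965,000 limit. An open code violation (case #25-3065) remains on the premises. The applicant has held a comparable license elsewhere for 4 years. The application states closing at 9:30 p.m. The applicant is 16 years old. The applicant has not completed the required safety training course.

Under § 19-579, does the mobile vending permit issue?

(a) no complaint in 24 mo. — satisfied.
(b) no code violations — not satisfied.
(c) commercially zoned — holds.
(1) = T AND F AND T = false.
(i) prior license ≥ 12 yr — not met.
(A) age ≥ 21 — fails.
(B) food handler cert. — holds.
(ii): F AND T → false.
(A) ≤ 14 units — satisfied.
(B) closes by 8 p.m. — fails.
(iii): T AND F → false.
(a): F OR F OR F → false.
(b) not (safety training) — holds.
(2): F AND T → false.
Overall: F OR F → false.
Exception (insurance ≥ $1,000,000) — not satisfied.
Result: main false OR exception false → false.

No — denied.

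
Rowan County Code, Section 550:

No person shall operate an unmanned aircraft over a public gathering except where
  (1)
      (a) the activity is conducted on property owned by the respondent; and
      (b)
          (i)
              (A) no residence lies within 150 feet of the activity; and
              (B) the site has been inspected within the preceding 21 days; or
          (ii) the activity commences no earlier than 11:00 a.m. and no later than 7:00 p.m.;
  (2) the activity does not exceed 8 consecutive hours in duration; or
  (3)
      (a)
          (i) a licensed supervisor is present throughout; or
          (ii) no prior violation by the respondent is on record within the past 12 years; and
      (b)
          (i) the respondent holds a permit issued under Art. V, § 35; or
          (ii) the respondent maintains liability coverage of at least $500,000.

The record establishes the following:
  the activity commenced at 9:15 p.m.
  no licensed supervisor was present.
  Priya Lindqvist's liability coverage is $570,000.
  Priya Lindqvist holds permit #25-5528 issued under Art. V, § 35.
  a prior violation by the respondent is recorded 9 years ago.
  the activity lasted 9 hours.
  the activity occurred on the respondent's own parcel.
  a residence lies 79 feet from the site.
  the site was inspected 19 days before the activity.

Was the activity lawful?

(a) own property — satisfied.
(A) no residence in 150 ft — fails.
(B) site inspected — holds.
(i): F AND T → false.
(ii) start within hours — fails.
(b) = F OR F = false.
(1): T AND F → false.
(2) ≤ 8 hrs duration — not satisfied.
(i) supervisor present — not satisfied.
(ii) no prior violation — not satisfied.
So (a) is not satisfied (F OR F).
(i) holds permit — satisfied.
(ii) coverage ≥ $500,000 — satisfied.
(b) = T OR T = true.
(3): F AND T → false.
So Overall is not satisfied (F OR F OR F).

No — unlawful.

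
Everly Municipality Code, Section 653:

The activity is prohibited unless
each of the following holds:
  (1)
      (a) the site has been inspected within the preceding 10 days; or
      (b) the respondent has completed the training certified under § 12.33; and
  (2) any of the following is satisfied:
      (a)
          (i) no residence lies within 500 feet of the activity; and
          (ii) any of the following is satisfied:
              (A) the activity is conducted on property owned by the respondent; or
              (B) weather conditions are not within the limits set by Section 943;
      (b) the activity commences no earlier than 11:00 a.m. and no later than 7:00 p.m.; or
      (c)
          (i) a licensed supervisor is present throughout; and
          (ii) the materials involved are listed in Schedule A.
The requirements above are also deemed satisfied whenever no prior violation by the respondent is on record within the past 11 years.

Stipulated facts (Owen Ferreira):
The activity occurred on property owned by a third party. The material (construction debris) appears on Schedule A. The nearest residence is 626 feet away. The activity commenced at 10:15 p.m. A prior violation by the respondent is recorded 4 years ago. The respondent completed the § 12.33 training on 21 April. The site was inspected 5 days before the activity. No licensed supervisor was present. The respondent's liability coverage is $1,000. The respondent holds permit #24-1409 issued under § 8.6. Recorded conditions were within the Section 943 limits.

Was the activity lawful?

No — unlawful.

(a) site inspected — holds.
(b) training certified — satisfied.
So (1) is satisfied (T OR T).
(i) no residence in 500 ft — holds.
(A) own property — not met.
(B) not (weather ok) — not satisfied.
(ii): F OR F → false.
(a) = T AND F = false.
(b) start within hours — not met.
(i) supervisor present — not satisfied.
(ii) Schedule A material — met.
(c) = F AND T = false.
So (2) is not satisfied (F OR F OR F).
Overall: T AND F → false.
Exception (no prior violation) — not satisfied.
Result: main false OR exception false → false.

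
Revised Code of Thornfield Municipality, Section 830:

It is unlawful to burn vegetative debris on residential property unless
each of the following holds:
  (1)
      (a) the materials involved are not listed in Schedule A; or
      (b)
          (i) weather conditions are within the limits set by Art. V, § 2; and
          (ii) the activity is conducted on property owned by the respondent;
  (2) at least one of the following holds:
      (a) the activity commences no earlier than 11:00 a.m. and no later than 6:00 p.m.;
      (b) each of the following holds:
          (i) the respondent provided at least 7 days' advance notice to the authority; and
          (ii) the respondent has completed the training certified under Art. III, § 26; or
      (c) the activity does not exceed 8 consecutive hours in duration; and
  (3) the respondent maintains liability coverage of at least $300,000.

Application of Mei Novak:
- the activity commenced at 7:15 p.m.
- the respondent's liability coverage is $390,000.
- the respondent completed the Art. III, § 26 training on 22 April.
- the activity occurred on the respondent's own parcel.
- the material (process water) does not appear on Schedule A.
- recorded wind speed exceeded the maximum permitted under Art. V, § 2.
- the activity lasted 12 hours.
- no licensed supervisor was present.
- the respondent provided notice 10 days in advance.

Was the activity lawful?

Yes — lawful.

(a) not (Schedule A material) — met.
(i) weather ok — not satisfied.
(ii) own property — satisfied.
So (b) is not satisfied (F AND T).
(1) = T OR F = true.
(a) start within hours — not satisfied.
(i) ≥7 days' notice — satisfied.
(ii) training certified — satisfied.
(b) = T AND T = true.
(c) ≤ 8 hrs duration — fails.
So (2) is satisfied (F OR T OR F).
(3) coverage ≥ $300,000 — met.
Overall: T AND T AND T → true.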